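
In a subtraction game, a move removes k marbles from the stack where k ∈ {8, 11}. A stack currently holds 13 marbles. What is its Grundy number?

1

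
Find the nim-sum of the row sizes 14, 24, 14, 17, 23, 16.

Compute the nim-sum pairwise:
14 ^ 24 = 22
22 ^ 14 = 24
24 ^ 17 = 9
9 ^ 23 = 30
30 ^ 16 = 14

14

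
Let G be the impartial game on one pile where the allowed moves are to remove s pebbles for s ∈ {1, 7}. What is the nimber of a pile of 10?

0

Build the Grundy sequence with g(k) = mex{g(k−s) : s ∈ {1, 7}, s ≤ k}:
k:     0  1  2  3  4  5  6  7  8  9 10
g(k):  0  1  0  1  0  1  0  1  0  1  0
So g(10) = 0.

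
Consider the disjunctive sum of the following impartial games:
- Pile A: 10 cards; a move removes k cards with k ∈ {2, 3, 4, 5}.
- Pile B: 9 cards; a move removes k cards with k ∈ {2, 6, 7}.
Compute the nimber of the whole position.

For pile A, compute g(0), g(1), … with moves {2, 3, 4, 5}:
g(0) = mex{} = 0
g(1) = mex{} = 0
g(2) = mex{0} = 1
g(3) = mex{0} = 1
g(4) = mex{0,1} = 2
g(5) = mex{0,1} = 2
g(6) = mex{0,1,2} = 3
g(7) = mex{1,2} = 0
g(8) = mex{1,2,3} = 0
g(9) = mex{0,2,3} = 1
g(10) = mex{0,2,3} = 1
So g(10) = 1.
Grundy values for pile B (subtraction set {2, 6, 7}):
g(0) = mex{} = 0
g(1) = mex{} = 0
g(2) = mex{0} = 1
g(3) = mex{0} = 1
g(4) = mex{1} = 0
g(5) = mex{1} = 0
g(6) = mex{0} = 1
g(7) = mex{0} = 1
g(8) = mex{0,1} = 2
g(9) = mex{1} = 0
So g(9) = 0.
The value of a disjunctive sum is the nim-sum of the parts.
Combined value = 1 XOR 0 = 1.

1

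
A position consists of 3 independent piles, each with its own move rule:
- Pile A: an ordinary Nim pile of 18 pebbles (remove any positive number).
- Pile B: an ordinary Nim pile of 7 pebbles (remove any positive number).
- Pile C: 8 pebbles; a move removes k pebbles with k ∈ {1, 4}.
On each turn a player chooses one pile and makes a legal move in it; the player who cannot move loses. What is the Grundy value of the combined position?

Pile A is a plain Nim pile of size 18, so its Grundy value is 18.
Pile B is a plain Nim pile of size 7, so its Grundy value is 7.
For pile C, compute g(0), g(1), … with moves {1, 4}:
g(0) = mex{} = 0
g(1) = mex{0} = 1
g(2) = mex{1} = 0
g(3) = mex{0} = 1
g(4) = mex{0,1} = 2
g(5) = mex{1,2} = 0
g(6) = mex{0} = 1
g(7) = mex{1} = 0
g(8) = mex{0,2} = 1
So g(8) = 1.
The value of a disjunctive sum is the nim-sum of the parts.
Combined value = 18 XOR 7 XOR 1 = 20.

20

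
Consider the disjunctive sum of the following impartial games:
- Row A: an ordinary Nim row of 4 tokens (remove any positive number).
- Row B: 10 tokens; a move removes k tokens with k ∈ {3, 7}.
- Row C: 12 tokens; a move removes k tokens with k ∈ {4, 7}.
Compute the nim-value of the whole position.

Row A is a plain Nim row of size 4, so its Grundy value is 4.
Build the Grundy sequence for row B with g(k) = mex{g(k−s) : s ∈ {3, 7}, s ≤ k}:
k:     0  1  2  3  4  5  6  7  8  9 10
g(k):  0  0  0  1  1  1  0  2  2  1  0
So g(10) = 0.
For row C, compute g(0), g(1), … with moves {4, 7}:
k:     0  1  2  3  4  5  6  7  8  9 10 11 12
g(k):  0  0  0  0  1  1  1  1  2  2  2  0  0
So g(12) = 0.
The value of a disjunctive sum is the nim-sum of the parts.
Combined value = 4 ⊕ 0 ⊕ 0 = 4.

4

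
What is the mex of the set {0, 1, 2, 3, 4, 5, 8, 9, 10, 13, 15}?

6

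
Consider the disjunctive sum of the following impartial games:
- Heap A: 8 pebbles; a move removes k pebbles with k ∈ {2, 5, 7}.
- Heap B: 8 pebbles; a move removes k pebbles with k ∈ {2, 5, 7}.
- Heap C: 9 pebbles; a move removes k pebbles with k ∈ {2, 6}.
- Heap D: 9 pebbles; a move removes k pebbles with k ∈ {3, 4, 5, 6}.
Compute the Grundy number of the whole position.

Grundy values for heap A (subtraction set {2, 5, 7}):
k:     0  1  2  3  4  5  6  7  8
g(k):  0  0  1  1  0  2  1  3  2
So g(8) = 2.
For heap B, compute g(0), g(1), … with moves {2, 5, 7}:
k:     0  1  2  3  4  5  6  7  8
g(k):  0  0  1  1  0  2  1  3  2
So g(8) = 2.
Build the Grundy sequence for heap C with g(k) = mex{g(k−s) : s ∈ {2, 6}, s ≤ k}:
g(0) = mex{} = 0
g(1) = mex{} = 0
g(2) = mex{0} = 1
g(3) = mex{0} = 1
g(4) = mex{1} = 0
g(5) = mex{1} = 0
g(6) = mex{0} = 1
g(7) = mex{0} = 1
g(8) = mex{1} = 0
g(9) = mex{1} = 0
So g(9) = 0.
Build the Grundy sequence for heap D with g(k) = mex{g(k−s) : s ∈ {3, 4, 5, 6}, s ≤ k}:
g(0) = mex{} = 0
g(1) = mex{} = 0
g(2) = mex{} = 0
g(3) = mex{0} = 1
g(4) = mex{0} = 1
g(5) = mex{0} = 1
g(6) = mex{0,1} = 2
g(7) = mex{0,1} = 2
g(8) = mex{0,1} = 2
g(9) = mex{1,2} = 0
So g(9) = 0.
By the Sprague-Grundy theorem, the Grundy value of a sum of independent games is the XOR of the component values.
Combined value = 2 ⊕ 2 ⊕ 0 ⊕ 0 = 0.

0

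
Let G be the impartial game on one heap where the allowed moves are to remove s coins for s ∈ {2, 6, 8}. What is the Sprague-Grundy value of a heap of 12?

Compute g(0), g(1), … for moves {2, 6, 8}:
g(0) = mex{} = 0
g(1) = mex{} = 0
g(2) = mex{0} = 1
g(3) = mex{0} = 1
g(4) = mex{1} = 0
g(5) = mex{1} = 0
g(6) = mex{0} = 1
g(7) = mex{0} = 1
g(8) = mex{0,1} = 2
g(9) = mex{0,1} = 2
g(10) = mex{0,1,2} = 3
g(11) = mex{0,1,2} = 3
g(12) = mex{0,1,3} = 2
So g(12) = 2.

2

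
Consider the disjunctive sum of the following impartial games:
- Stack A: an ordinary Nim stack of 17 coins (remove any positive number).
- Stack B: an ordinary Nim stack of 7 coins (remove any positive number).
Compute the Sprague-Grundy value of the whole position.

22

Stack A is a plain Nim stack of size 17, so its Grundy value is 17.
Stack B is a plain Nim stack of size 7, so its Grundy value is 7.
By the Sprague-Grundy theorem, the Grundy value of a sum of independent games is the XOR of the component values.
Combined value = 17 ⊕ 7 = 22.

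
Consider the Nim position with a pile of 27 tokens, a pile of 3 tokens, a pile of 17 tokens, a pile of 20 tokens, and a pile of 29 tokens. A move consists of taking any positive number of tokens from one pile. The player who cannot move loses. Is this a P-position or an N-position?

P-position

Nim-sum: 27 ^ 3 ^ 17 ^ 20 ^ 29 = 0.
The nim-sum is 0, so this is a P-position: the player to move is in a losing position under optimal play.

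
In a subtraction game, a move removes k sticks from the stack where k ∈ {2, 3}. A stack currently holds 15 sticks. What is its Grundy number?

0

Build the Grundy sequence with g(k) = mex{g(k−s) : s ∈ {2, 3}, s ≤ k}:
k:     0  1  2  3  4  5  6  7  8  9 10 11 12 13 14 15
g(k):  0  0  1  1  2  0  0  1  1  2  0  0  1  1  2  0
So g(15) = 0.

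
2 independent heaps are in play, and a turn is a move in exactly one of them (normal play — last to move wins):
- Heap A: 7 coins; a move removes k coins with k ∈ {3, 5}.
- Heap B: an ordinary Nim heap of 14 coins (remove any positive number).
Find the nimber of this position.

Build the Grundy sequence for heap A with g(k) = mex{g(k−s) : s ∈ {3, 5}, s ≤ k}:
g(0) = mex{} = 0
g(1) = mex{} = 0
g(2) = mex{} = 0
g(3) = mex{0} = 1
g(4) = mex{0} = 1
g(5) = mex{0} = 1
g(6) = mex{0,1} = 2
g(7) = mex{0,1} = 2
So g(7) = 2.
Heap B is a plain Nim heap of size 14, so its Grundy value is 14.
By the Sprague-Grundy theorem, the Grundy value of a sum of independent games is the XOR of the component values.
Combined value = 2 XOR 14 = 12.

12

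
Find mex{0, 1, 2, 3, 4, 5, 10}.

The values 0, 1, 2, 3, 4, 5 are all present; 6 is the first non-negative integer missing from the set.

6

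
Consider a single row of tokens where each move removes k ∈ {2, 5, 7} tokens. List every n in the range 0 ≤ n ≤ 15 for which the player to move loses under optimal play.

0, 1, 4, 10, 13, 14

Compute g(0), g(1), … for moves {2, 5, 7}:
k:     0  1  2  3  4  5  6  7  8  9 10 11 12 13 14 15
g(k):  0  0  1  1  0  2  1  3  2  2  0  3  1  0  0  1
The P-positions (g = 0) in 0..15 are 0, 1, 4, 10, 13, 14.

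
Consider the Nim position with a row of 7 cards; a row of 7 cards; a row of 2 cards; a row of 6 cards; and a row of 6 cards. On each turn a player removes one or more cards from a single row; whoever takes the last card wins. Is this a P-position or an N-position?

N-position

Nim-sum: 7 XOR 7 XOR 2 XOR 6 XOR 6 = 2.
The nim-sum is 2 ≠ 0, so this is an N-position: the player to move can win.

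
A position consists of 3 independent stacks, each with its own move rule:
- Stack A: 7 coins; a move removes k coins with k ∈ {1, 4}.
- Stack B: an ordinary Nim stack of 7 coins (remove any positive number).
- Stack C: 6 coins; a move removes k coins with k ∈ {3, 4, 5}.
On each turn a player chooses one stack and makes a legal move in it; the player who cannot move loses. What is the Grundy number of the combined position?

5

Build the Grundy sequence for stack A with g(k) = mex{g(k−s) : s ∈ {1, 4}, s ≤ k}:
g(0) = mex{} = 0
g(1) = mex{0} = 1
g(2) = mex{1} = 0
g(3) = mex{0} = 1
g(4) = mex{0,1} = 2
g(5) = mex{1,2} = 0
g(6) = mex{0} = 1
g(7) = mex{1} = 0
So g(7) = 0.
Stack B is a plain Nim stack of size 7, so its Grundy value is 7.
Build the Grundy sequence for stack C with g(k) = mex{g(k−s) : s ∈ {3, 4, 5}, s ≤ k}:
g(0) = mex{} = 0
g(1) = mex{} = 0
g(2) = mex{} = 0
g(3) = mex{0} = 1
g(4) = mex{0} = 1
g(5) = mex{0} = 1
g(6) = mex{0,1} = 2
So g(6) = 2.
By the Sprague-Grundy theorem, the Grundy value of a sum of independent games is the XOR of the component values.
Combined value = 0 ⊕ 7 ⊕ 2 = 5.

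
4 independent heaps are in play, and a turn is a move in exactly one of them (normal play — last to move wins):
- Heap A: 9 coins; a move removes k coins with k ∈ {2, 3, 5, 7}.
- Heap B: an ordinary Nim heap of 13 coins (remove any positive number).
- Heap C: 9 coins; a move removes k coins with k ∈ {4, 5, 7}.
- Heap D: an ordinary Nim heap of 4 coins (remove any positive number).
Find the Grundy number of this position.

11

For heap A, compute g(0), g(1), … with moves {2, 3, 5, 7}:
g(0) = mex{} = 0
g(1) = mex{} = 0
g(2) = mex{0} = 1
g(3) = mex{0} = 1
g(4) = mex{0,1} = 2
g(5) = mex{0,1} = 2
g(6) = mex{0,1,2} = 3
g(7) = mex{0,1,2} = 3
g(8) = mex{0,1,2,3} = 4
g(9) = mex{1,2,3} = 0
So g(9) = 0.
Heap B is a plain Nim heap of size 13, so its Grundy value is 13.
Build the Grundy sequence for heap C with g(k) = mex{g(k−s) : s ∈ {4, 5, 7}, s ≤ k}:
k:     0  1  2  3  4  5  6  7  8  9
g(k):  0  0  0  0  1  1  1  1  2  2
So g(9) = 2.
Heap D is a plain Nim heap of size 4, so its Grundy value is 4.
The value of a disjunctive sum is the nim-sum of the parts.
Combined value = 0 XOR 13 XOR 2 XOR 4 = 11.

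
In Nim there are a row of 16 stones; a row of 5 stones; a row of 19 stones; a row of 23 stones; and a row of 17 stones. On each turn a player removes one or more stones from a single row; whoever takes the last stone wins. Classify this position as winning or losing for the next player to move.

Compute the nim-sum pairwise:
16 ^ 5 = 21
21 ^ 19 = 6
6 ^ 23 = 17
17 ^ 17 = 0
The nim-sum is 0, so this is a P-position: the player to move is in a losing position under optimal play.

Losing position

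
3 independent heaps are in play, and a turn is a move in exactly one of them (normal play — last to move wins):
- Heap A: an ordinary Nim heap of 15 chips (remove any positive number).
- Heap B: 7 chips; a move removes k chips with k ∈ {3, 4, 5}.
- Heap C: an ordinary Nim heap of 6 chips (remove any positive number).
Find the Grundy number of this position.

11

Heap A is a plain Nim heap of size 15, so its Grundy value is 15.
Build the Grundy sequence for heap B with g(k) = mex{g(k−s) : s ∈ {3, 4, 5}, s ≤ k}:
g(0) = mex{} = 0
g(1) = mex{} = 0
g(2) = mex{} = 0
g(3) = mex{0} = 1
g(4) = mex{0} = 1
g(5) = mex{0} = 1
g(6) = mex{0,1} = 2
g(7) = mex{0,1} = 2
So g(7) = 2.
Heap C is a plain Nim heap of size 6, so its Grundy value is 6.
The value of a disjunctive sum is the nim-sum of the parts.
Combined value = 15 XOR 2 XOR 6 = 11.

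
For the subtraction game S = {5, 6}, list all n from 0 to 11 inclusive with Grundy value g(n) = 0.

0, 1, 2, 3, 4, 11

Grundy values for subtraction set {5, 6}:
k:     0  1  2  3  4  5  6  7  8  9 10 11
g(k):  0  0  0  0  0  1  1  1  1  1  2  0
The P-positions (g = 0) in 0..11 are 0, 1, 2, 3, 4, 11.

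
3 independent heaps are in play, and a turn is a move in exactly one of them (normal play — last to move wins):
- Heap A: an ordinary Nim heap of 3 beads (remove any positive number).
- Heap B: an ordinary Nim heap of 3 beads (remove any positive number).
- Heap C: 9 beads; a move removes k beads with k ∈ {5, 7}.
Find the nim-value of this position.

Heap A is a plain Nim heap of size 3, so its Grundy value is 3.
Heap B is a plain Nim heap of size 3, so its Grundy value is 3.
Grundy values for heap C (subtraction set {5, 7}):
k:     0  1  2  3  4  5  6  7  8  9
g(k):  0  0  0  0  0  1  1  1  1  1
So g(9) = 1.
By the Sprague-Grundy theorem, the Grundy value of a sum of independent games is the XOR of the component values.
Combined value = 3 ⊕ 3 ⊕ 1 = 1.

1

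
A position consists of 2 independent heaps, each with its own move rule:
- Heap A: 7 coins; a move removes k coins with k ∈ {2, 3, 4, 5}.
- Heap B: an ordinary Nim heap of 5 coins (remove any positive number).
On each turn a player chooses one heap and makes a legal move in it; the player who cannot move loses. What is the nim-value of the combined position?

Build the Grundy sequence for heap A with g(k) = mex{g(k−s) : s ∈ {2, 3, 4, 5}, s ≤ k}:
g(0) = mex{} = 0
g(1) = mex{} = 0
g(2) = mex{0} = 1
g(3) = mex{0} = 1
g(4) = mex{0,1} = 2
g(5) = mex{0,1} = 2
g(6) = mex{0,1,2} = 3
g(7) = mex{1,2} = 0
So g(7) = 0.
Heap B is a plain Nim heap of size 5, so its Grundy value is 5.
By the Sprague-Grundy theorem, the Grundy value of a sum of independent games is the XOR of the component values.
Combined value = 0 XOR 5 = 5.

5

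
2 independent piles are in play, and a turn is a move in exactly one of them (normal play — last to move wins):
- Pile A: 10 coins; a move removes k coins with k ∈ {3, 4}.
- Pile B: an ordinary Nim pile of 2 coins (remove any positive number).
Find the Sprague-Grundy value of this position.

Build the Grundy sequence for pile A with g(k) = mex{g(k−s) : s ∈ {3, 4}, s ≤ k}:
k:     0  1  2  3  4  5  6  7  8  9 10
g(k):  0  0  0  1  1  1  2  0  0  0  1
So g(10) = 1.
Pile B is a plain Nim pile of size 2, so its Grundy value is 2.
The value of a disjunctive sum is the nim-sum of the parts.
Combined value = 1 XOR 2 = 3.

3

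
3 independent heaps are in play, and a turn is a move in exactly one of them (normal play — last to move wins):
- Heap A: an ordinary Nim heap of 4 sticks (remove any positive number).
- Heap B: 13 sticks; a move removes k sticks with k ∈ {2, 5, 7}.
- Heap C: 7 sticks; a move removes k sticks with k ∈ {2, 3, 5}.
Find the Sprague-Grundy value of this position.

4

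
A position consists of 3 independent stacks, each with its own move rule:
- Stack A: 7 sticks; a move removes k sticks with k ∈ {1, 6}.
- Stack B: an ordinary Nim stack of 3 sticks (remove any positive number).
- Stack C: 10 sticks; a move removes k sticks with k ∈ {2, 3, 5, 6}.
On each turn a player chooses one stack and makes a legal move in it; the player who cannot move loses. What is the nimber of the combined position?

2

For stack A, compute g(0), g(1), … with moves {1, 6}:
k:     0  1  2  3  4  5  6  7
g(k):  0  1  0  1  0  1  2  0
So g(7) = 0.
Stack B is a plain Nim stack of size 3, so its Grundy value is 3.
For stack C, compute g(0), g(1), … with moves {2, 3, 5, 6}:
g(0) = mex{} = 0
g(1) = mex{} = 0
g(2) = mex{0} = 1
g(3) = mex{0} = 1
g(4) = mex{0,1} = 2
g(5) = mex{0,1} = 2
g(6) = mex{0,1,2} = 3
g(7) = mex{0,1,2} = 3
g(8) = mex{1,2,3} = 0
g(9) = mex{1,2,3} = 0
g(10) = mex{0,2,3} = 1
So g(10) = 1.
By the Sprague-Grundy theorem, the Grundy value of a sum of independent games is the XOR of the component values.
Combined value = 0 XOR 3 XOR 1 = 2.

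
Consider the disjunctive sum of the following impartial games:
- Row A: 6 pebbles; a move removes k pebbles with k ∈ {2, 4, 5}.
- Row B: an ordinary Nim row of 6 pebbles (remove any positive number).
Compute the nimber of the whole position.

5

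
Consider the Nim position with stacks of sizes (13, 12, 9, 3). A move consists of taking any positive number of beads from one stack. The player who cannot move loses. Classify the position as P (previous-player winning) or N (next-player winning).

N-position

Nim-sum: 13 XOR 12 XOR 9 XOR 3 = 11.
The nim-sum is 11 ≠ 0, so this is an N-position: the player to move can win.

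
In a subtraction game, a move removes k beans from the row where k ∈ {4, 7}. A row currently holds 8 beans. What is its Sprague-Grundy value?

2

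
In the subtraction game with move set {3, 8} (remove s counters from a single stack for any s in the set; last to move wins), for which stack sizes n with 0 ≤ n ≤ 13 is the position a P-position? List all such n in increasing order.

0, 1, 2, 6, 7, 11, 12, 13

Build the Grundy sequence with g(k) = mex{g(k−s) : s ∈ {3, 8}, s ≤ k}:
k:     0  1  2  3  4  5  6  7  8  9 10 11 12 13
g(k):  0  0  0  1  1  1  0  0  2  1  1  0  0  0
The P-positions (g = 0) in 0..13 are 0, 1, 2, 6, 7, 11, 12, 13.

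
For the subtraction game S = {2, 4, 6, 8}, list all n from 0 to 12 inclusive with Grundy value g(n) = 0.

0, 1, 10, 11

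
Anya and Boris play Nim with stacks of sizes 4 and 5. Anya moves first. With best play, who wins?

Anya wins

Compute the nim-sum pairwise:
4 ⊕ 5 = 1
The nim-sum is 1 ≠ 0, so this is an N-position: the player to move can win; Anya has a winning move.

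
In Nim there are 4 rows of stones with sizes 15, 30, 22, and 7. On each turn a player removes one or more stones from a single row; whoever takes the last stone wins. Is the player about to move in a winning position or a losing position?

Losing position

Write each in binary and XOR column by column:
  01111  (15)
  11110  (30)
  10110  (22)
  00111  (7)
  -----
  00000  (0)
The nim-sum is 0, so this is a P-position: the player to move is in a losing position under optimal play.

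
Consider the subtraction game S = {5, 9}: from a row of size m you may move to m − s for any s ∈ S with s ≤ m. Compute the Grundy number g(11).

2

Build the Grundy sequence with g(k) = mex{g(k−s) : s ∈ {5, 9}, s ≤ k}:
g(0) = mex{} = 0
g(1) = mex{} = 0
g(2) = mex{} = 0
g(3) = mex{} = 0
g(4) = mex{} = 0
g(5) = mex{0} = 1
g(6) = mex{0} = 1
g(7) = mex{0} = 1
g(8) = mex{0} = 1
g(9) = mex{0} = 1
g(10) = mex{0,1} = 2
g(11) = mex{0,1} = 2
So g(11) = 2.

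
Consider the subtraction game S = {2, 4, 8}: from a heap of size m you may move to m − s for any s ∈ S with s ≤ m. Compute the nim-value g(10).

Compute g(0), g(1), … for moves {2, 4, 8}:
g(0) = mex{} = 0
g(1) = mex{} = 0
g(2) = mex{0} = 1
g(3) = mex{0} = 1
g(4) = mex{0,1} = 2
g(5) = mex{0,1} = 2
g(6) = mex{1,2} = 0
g(7) = mex{1,2} = 0
g(8) = mex{0,2} = 1
g(9) = mex{0,2} = 1
g(10) = mex{0,1} = 2
So g(10) = 2.

2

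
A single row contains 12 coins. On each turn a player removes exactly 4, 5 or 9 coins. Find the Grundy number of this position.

3

Grundy values for subtraction set {4, 5, 9}:
g(0) = mex{} = 0
g(1) = mex{} = 0
g(2) = mex{} = 0
g(3) = mex{} = 0
g(4) = mex{0} = 1
g(5) = mex{0} = 1
g(6) = mex{0} = 1
g(7) = mex{0} = 1
g(8) = mex{0,1} = 2
g(9) = mex{0,1} = 2
g(10) = mex{0,1} = 2
g(11) = mex{0,1} = 2
g(12) = mex{0,1,2} = 3
So g(12) = 3.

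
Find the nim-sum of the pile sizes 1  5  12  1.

9

Compute the nim-sum pairwise:
1 XOR 5 = 4
4 XOR 12 = 8
8 XOR 1 = 9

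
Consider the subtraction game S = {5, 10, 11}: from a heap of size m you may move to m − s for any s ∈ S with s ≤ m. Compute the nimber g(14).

2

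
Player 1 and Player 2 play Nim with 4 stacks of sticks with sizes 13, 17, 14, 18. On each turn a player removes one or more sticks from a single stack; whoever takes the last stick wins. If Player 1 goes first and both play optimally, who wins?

Player 2 wins

Nim-sum: 13 XOR 17 XOR 14 XOR 18 = 0.
The nim-sum is 0, so this is a P-position: the player to move is in a losing position under optimal play; Player 1 is about to move from it and so loses — Player 2 wins.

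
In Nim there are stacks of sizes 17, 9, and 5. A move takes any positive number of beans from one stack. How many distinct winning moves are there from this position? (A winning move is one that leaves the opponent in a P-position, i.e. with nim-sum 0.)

1

Compute the nim-sum pairwise:
17 ^ 9 = 24
24 ^ 5 = 29
The overall nim-sum is X = 29. A stack of size p has a winning move iff p XOR X < p (reduce it to p XOR X).
  17: 17 XOR 29 = 12 < 17 — winning move (to 12).
  9: 9 XOR 29 = 20 ≥ 9 — no move.
  5: 5 XOR 29 = 24 ≥ 5 — no move.
That gives 1 winning move.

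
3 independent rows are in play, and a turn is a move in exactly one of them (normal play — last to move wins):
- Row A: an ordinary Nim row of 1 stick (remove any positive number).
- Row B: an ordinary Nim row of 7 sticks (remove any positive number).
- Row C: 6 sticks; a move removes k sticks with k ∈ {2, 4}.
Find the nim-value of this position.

6

Row A is a plain Nim row of size 1, so its Grundy value is 1.
Row B is a plain Nim row of size 7, so its Grundy value is 7.
Grundy values for row C (subtraction set {2, 4}):
g(0) = mex{} = 0
g(1) = mex{} = 0
g(2) = mex{0} = 1
g(3) = mex{0} = 1
g(4) = mex{0,1} = 2
g(5) = mex{0,1} = 2
g(6) = mex{1,2} = 0
So g(6) = 0.
By the Sprague-Grundy theorem, the Grundy value of a sum of independent games is the XOR of the component values.
Combined value = 1 ⊕ 7 ⊕ 0 = 6.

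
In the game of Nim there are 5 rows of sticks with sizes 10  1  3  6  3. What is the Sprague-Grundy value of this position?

Nim-sum: 10 ^ 1 ^ 3 ^ 6 ^ 3 = 13.

13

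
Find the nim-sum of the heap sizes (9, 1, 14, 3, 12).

In binary:
  1001  (9)
  0001  (1)
  1110  (14)
  0011  (3)
  1100  (12)
  ----
  1001  (9)

9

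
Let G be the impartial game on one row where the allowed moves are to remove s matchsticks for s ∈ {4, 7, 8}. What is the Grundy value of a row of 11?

2

Build the Grundy sequence with g(k) = mex{g(k−s) : s ∈ {4, 7, 8}, s ≤ k}:
g(0) = mex{} = 0
g(1) = mex{} = 0
g(2) = mex{} = 0
g(3) = mex{} = 0
g(4) = mex{0} = 1
g(5) = mex{0} = 1
g(6) = mex{0} = 1
g(7) = mex{0} = 1
g(8) = mex{0,1} = 2
g(9) = mex{0,1} = 2
g(10) = mex{0,1} = 2
g(11) = mex{0,1} = 2
So g(11) = 2.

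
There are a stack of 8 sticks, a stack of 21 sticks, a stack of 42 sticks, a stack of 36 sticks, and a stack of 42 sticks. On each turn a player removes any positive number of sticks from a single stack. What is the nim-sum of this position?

57

Compute the nim-sum pairwise:
8 ^ 21 = 29
29 ^ 42 = 55
55 ^ 36 = 19
19 ^ 42 = 57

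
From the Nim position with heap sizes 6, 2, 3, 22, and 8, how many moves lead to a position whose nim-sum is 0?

Compute the nim-sum pairwise:
6 ^ 2 = 4
4 ^ 3 = 7
7 ^ 22 = 17
17 ^ 8 = 25
The overall nim-sum is X = 25. A heap of size p has a winning move iff p XOR X < p (reduce it to p XOR X).
  6: 6 XOR 25 = 31 ≥ 6 — no move.
  2: 2 XOR 25 = 27 ≥ 2 — no move.
  3: 3 XOR 25 = 26 ≥ 3 — no move.
  22: 22 XOR 25 = 15 < 22 — winning move (to 15).
  8: 8 XOR 25 = 17 ≥ 8 — no move.
That gives 1 winning move.

1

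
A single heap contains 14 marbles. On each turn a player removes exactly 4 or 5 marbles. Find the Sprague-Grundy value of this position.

1

Grundy values for subtraction set {4, 5}:
g(0) = mex{} = 0
g(1) = mex{} = 0
g(2) = mex{} = 0
g(3) = mex{} = 0
g(4) = mex{0} = 1
g(5) = mex{0} = 1
g(6) = mex{0} = 1
g(7) = mex{0} = 1
g(8) = mex{0,1} = 2
g(9) = mex{1} = 0
g(10) = mex{1} = 0
g(11) = mex{1} = 0
g(12) = mex{1,2} = 0
g(13) = mex{0,2} = 1
g(14) = mex{0} = 1
So g(14) = 1.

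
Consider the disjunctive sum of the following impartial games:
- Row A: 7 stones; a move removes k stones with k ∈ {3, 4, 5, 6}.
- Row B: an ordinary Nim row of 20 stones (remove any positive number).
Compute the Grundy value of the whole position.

22

For row A, compute g(0), g(1), … with moves {3, 4, 5, 6}:
g(0) = mex{} = 0
g(1) = mex{} = 0
g(2) = mex{} = 0
g(3) = mex{0} = 1
g(4) = mex{0} = 1
g(5) = mex{0} = 1
g(6) = mex{0,1} = 2
g(7) = mex{0,1} = 2
So g(7) = 2.
Row B is a plain Nim row of size 20, so its Grundy value is 20.
By the Sprague-Grundy theorem, the Grundy value of a sum of independent games is the XOR of the component values.
Combined value = 2 XOR 20 = 22.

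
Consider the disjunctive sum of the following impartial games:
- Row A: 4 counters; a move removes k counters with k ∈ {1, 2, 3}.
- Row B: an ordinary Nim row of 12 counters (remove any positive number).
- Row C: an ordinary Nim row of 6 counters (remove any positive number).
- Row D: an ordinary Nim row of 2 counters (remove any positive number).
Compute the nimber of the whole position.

8

Grundy values for row A (subtraction set {1, 2, 3}):
k:     0  1  2  3  4
g(k):  0  1  2  3  0
So g(4) = 0.
Row B is a plain Nim row of size 12, so its Grundy value is 12.
Row C is a plain Nim row of size 6, so its Grundy value is 6.
Row D is a plain Nim row of size 2, so its Grundy value is 2.
By the Sprague-Grundy theorem, the Grundy value of a sum of independent games is the XOR of the component values.
Combined value = 0 XOR 12 XOR 6 XOR 2 = 8.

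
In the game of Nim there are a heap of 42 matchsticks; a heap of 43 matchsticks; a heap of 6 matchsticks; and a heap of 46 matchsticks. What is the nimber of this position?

In binary:
  101010  (42)
  101011  (43)
  000110  (6)
  101110  (46)
  ------
  101001  (41)

41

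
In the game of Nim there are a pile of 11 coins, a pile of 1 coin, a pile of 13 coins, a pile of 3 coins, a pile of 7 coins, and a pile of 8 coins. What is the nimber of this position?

Compute the nim-sum pairwise:
11 ⊕ 1 = 10
10 ⊕ 13 = 7
7 ⊕ 3 = 4
4 ⊕ 7 = 3
3 ⊕ 8 = 11

11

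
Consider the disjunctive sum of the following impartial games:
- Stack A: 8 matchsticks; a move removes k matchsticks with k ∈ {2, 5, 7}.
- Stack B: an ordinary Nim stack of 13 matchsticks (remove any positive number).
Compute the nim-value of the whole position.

15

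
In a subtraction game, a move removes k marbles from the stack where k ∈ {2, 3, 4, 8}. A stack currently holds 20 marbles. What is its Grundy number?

Compute g(0), g(1), … for moves {2, 3, 4, 8}:
k:     0  1  2  3  4  5  6  7  8  9 10 11 12 13 14 15 16 17 18 19 20
g(k):  0  0  1  1  2  2  0  0  1  1  2  2  0  0  1  1  2  2  0  0  1
So g(20) = 1.

1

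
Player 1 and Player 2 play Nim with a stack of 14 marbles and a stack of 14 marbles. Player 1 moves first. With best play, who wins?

Compute the nim-sum pairwise:
14 XOR 14 = 0
The nim-sum is 0, so this is a P-position: the player to move is in a losing position under optimal play; Player 1 is about to move from it and so loses — Player 2 wins.

Player 2 wins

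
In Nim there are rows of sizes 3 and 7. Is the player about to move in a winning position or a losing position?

Winning position

Nim-sum: 3 XOR 7 = 4.
The nim-sum is 4 ≠ 0, so this is an N-position: the player to move can win.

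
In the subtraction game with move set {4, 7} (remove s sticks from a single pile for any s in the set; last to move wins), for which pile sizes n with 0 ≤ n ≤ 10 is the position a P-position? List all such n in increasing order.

Build the Grundy sequence with g(k) = mex{g(k−s) : s ∈ {4, 7}, s ≤ k}:
g(0) = mex{} = 0
g(1) = mex{} = 0
g(2) = mex{} = 0
g(3) = mex{} = 0
g(4) = mex{0} = 1
g(5) = mex{0} = 1
g(6) = mex{0} = 1
g(7) = mex{0} = 1
g(8) = mex{0,1} = 2
g(9) = mex{0,1} = 2
g(10) = mex{0,1} = 2
The P-positions (g = 0) in 0..10 are 0, 1, 2, 3.

0, 1, 2, 3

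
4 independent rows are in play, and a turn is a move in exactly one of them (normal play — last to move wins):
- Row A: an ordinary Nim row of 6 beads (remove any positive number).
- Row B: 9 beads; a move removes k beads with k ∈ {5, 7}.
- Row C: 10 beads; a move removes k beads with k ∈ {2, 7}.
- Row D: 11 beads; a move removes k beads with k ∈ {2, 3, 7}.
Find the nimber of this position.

7

Row A is a plain Nim row of size 6, so its Grundy value is 6.
For row B, compute g(0), g(1), … with moves {5, 7}:
k:     0  1  2  3  4  5  6  7  8  9
g(k):  0  0  0  0  0  1  1  1  1  1
So g(9) = 1.
Grundy values for row C (subtraction set {2, 7}):
g(0) = mex{} = 0
g(1) = mex{} = 0
g(2) = mex{0} = 1
g(3) = mex{0} = 1
g(4) = mex{1} = 0
g(5) = mex{1} = 0
g(6) = mex{0} = 1
g(7) = mex{0} = 1
g(8) = mex{0,1} = 2
g(9) = mex{1} = 0
g(10) = mex{1,2} = 0
So g(10) = 0.
Grundy values for row D (subtraction set {2, 3, 7}):
k:     0  1  2  3  4  5  6  7  8  9 10 11
g(k):  0  0  1  1  2  0  0  1  1  2  0  0
So g(11) = 0.
The value of a disjunctive sum is the nim-sum of the parts.
Combined value = 6 ⊕ 1 ⊕ 0 ⊕ 0 = 7.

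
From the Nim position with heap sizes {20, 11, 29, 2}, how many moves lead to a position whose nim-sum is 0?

Nim-sum: 20 ^ 11 ^ 29 ^ 2 = 0.
The nim-sum is already 0, so every move leaves a nonzero nim-sum — there are no winning moves.

0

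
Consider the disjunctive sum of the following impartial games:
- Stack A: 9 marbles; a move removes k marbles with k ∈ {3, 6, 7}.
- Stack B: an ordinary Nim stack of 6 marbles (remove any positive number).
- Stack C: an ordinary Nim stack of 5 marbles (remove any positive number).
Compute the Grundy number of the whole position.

0

For stack A, compute g(0), g(1), … with moves {3, 6, 7}:
g(0) = mex{} = 0
g(1) = mex{} = 0
g(2) = mex{} = 0
g(3) = mex{0} = 1
g(4) = mex{0} = 1
g(5) = mex{0} = 1
g(6) = mex{0,1} = 2
g(7) = mex{0,1} = 2
g(8) = mex{0,1} = 2
g(9) = mex{0,1,2} = 3
So g(9) = 3.
Stack B is a plain Nim stack of size 6, so its Grundy value is 6.
Stack C is a plain Nim stack of size 5, so its Grundy value is 5.
The value of a disjunctive sum is the nim-sum of the parts.
Combined value = 3 ⊕ 6 ⊕ 5 = 0.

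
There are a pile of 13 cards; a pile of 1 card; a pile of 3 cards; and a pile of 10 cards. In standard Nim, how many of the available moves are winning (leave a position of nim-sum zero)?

1

Compute the nim-sum pairwise:
13 XOR 1 = 12
12 XOR 3 = 15
15 XOR 10 = 5
The overall nim-sum is X = 5. A pile of size p has a winning move iff p XOR X < p (reduce it to p XOR X).
  13: 13 XOR 5 = 8 < 13 — winning move (to 8).
  1: 1 XOR 5 = 4 ≥ 1 — no move.
  3: 3 XOR 5 = 6 ≥ 3 — no move.
  10: 10 XOR 5 = 15 ≥ 10 — no move.
That gives 1 winning move.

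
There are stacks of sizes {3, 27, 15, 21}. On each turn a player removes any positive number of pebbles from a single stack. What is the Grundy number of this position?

2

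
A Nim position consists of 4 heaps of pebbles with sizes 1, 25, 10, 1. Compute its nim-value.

19

Compute the nim-sum pairwise:
1 ⊕ 25 = 24
24 ⊕ 10 = 18
18 ⊕ 1 = 19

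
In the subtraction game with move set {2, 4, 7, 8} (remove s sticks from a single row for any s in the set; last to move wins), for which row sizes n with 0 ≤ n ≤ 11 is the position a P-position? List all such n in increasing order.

0, 1, 6, 11

Build the Grundy sequence with g(k) = mex{g(k−s) : s ∈ {2, 4, 7, 8}, s ≤ k}:
k:     0  1  2  3  4  5  6  7  8  9 10 11
g(k):  0  0  1  1  2  2  0  3  1  4  2  0
The P-positions (g = 0) in 0..11 are 0, 1, 6, 11.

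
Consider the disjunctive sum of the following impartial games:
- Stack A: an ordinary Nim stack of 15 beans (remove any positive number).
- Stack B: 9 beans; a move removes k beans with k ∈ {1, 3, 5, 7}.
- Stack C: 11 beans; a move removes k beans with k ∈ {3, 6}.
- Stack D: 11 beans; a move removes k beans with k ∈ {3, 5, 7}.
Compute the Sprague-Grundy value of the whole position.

Stack A is a plain Nim stack of size 15, so its Grundy value is 15.
Build the Grundy sequence for stack B with g(k) = mex{g(k−s) : s ∈ {1, 3, 5, 7}, s ≤ k}:
k:     0  1  2  3  4  5  6  7  8  9
g(k):  0  1  0  1  0  1  0  1  0  1
So g(9) = 1.
Grundy values for stack C (subtraction set {3, 6}):
g(0) = mex{} = 0
g(1) = mex{} = 0
g(2) = mex{} = 0
g(3) = mex{0} = 1
g(4) = mex{0} = 1
g(5) = mex{0} = 1
g(6) = mex{0,1} = 2
g(7) = mex{0,1} = 2
g(8) = mex{0,1} = 2
g(9) = mex{1,2} = 0
g(10) = mex{1,2} = 0
g(11) = mex{1,2} = 0
So g(11) = 0.
Build the Grundy sequence for stack D with g(k) = mex{g(k−s) : s ∈ {3, 5, 7}, s ≤ k}:
g(0) = mex{} = 0
g(1) = mex{} = 0
g(2) = mex{} = 0
g(3) = mex{0} = 1
g(4) = mex{0} = 1
g(5) = mex{0} = 1
g(6) = mex{0,1} = 2
g(7) = mex{0,1} = 2
g(8) = mex{0,1} = 2
g(9) = mex{0,1,2} = 3
g(10) = mex{1,2} = 0
g(11) = mex{1,2} = 0
So g(11) = 0.
The value of a disjunctive sum is the nim-sum of the parts.
Combined value = 15 ⊕ 1 ⊕ 0 ⊕ 0 = 14.

14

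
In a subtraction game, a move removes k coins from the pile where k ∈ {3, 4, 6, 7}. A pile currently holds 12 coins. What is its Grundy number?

0

Compute g(0), g(1), … for moves {3, 4, 6, 7}:
k:     0  1  2  3  4  5  6  7  8  9 10 11 12
g(k):  0  0  0  1  1  1  2  2  2  3  0  0  0
So g(12) = 0.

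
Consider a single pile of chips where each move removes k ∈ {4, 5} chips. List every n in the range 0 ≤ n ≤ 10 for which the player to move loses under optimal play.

0, 1, 2, 3, 9, 10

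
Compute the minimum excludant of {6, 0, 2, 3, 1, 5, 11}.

4

The values 0, 1, 2, 3 are all present; 4 is the first non-negative integer missing from the set.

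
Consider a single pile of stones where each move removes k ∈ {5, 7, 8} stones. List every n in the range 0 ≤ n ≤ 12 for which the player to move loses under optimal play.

0, 1, 2, 3, 4

Compute g(0), g(1), … for moves {5, 7, 8}:
g(0) = mex{} = 0
g(1) = mex{} = 0
g(2) = mex{} = 0
g(3) = mex{} = 0
g(4) = mex{} = 0
g(5) = mex{0} = 1
g(6) = mex{0} = 1
g(7) = mex{0} = 1
g(8) = mex{0} = 1
g(9) = mex{0} = 1
g(10) = mex{0,1} = 2
g(11) = mex{0,1} = 2
g(12) = mex{0,1} = 2
The P-positions (g = 0) in 0..12 are 0, 1, 2, 3, 4.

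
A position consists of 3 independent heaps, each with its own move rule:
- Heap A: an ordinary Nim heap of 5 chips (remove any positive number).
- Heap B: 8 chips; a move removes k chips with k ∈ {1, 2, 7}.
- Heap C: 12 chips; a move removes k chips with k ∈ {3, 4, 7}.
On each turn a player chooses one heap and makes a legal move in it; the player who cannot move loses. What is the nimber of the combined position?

Heap A is a plain Nim heap of size 5, so its Grundy value is 5.
Grundy values for heap B (subtraction set {1, 2, 7}):
g(0) = mex{} = 0
g(1) = mex{0} = 1
g(2) = mex{0,1} = 2
g(3) = mex{1,2} = 0
g(4) = mex{0,2} = 1
g(5) = mex{0,1} = 2
g(6) = mex{1,2} = 0
g(7) = mex{0,2} = 1
g(8) = mex{0,1} = 2
So g(8) = 2.
Grundy values for heap C (subtraction set {3, 4, 7}):
g(0) = mex{} = 0
g(1) = mex{} = 0
g(2) = mex{} = 0
g(3) = mex{0} = 1
g(4) = mex{0} = 1
g(5) = mex{0} = 1
g(6) = mex{0,1} = 2
g(7) = mex{0,1} = 2
g(8) = mex{0,1} = 2
g(9) = mex{0,1,2} = 3
g(10) = mex{1,2} = 0
g(11) = mex{1,2} = 0
g(12) = mex{1,2,3} = 0
So g(12) = 0.
The value of a disjunctive sum is the nim-sum of the parts.
Combined value = 5 ⊕ 2 ⊕ 0 = 7.

7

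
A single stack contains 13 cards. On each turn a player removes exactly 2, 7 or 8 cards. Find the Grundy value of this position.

Build the Grundy sequence with g(k) = mex{g(k−s) : s ∈ {2, 7, 8}, s ≤ k}:
g(0) = mex{} = 0
g(1) = mex{} = 0
g(2) = mex{0} = 1
g(3) = mex{0} = 1
g(4) = mex{1} = 0
g(5) = mex{1} = 0
g(6) = mex{0} = 1
g(7) = mex{0} = 1
g(8) = mex{0,1} = 2
g(9) = mex{0,1} = 2
g(10) = mex{1,2} = 0
g(11) = mex{0,1,2} = 3
g(12) = mex{0} = 1
g(13) = mex{0,1,3} = 2
So g(13) = 2.

2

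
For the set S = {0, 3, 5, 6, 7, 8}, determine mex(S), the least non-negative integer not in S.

0 is in the set but 1 is not, so the mex is 1.

1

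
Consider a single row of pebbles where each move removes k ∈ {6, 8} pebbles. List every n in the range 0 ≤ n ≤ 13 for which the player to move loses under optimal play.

0, 1, 2, 3, 4, 5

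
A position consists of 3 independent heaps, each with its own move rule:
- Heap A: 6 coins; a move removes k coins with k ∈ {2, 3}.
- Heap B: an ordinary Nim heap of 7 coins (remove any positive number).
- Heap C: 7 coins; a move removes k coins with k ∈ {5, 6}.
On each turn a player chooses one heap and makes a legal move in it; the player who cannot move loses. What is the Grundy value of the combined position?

6

For heap A, compute g(0), g(1), … with moves {2, 3}:
g(0) = mex{} = 0
g(1) = mex{} = 0
g(2) = mex{0} = 1
g(3) = mex{0} = 1
g(4) = mex{0,1} = 2
g(5) = mex{1} = 0
g(6) = mex{1,2} = 0
So g(6) = 0.
Heap B is a plain Nim heap of size 7, so its Grundy value is 7.
Build the Grundy sequence for heap C with g(k) = mex{g(k−s) : s ∈ {5, 6}, s ≤ k}:
k:     0  1  2  3  4  5  6  7
g(k):  0  0  0  0  0  1  1  1
So g(7) = 1.
By the Sprague-Grundy theorem, the Grundy value of a sum of independent games is the XOR of the component values.
Combined value = 0 XOR 7 XOR 1 = 6.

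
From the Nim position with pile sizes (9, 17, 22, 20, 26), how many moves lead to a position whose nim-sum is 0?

0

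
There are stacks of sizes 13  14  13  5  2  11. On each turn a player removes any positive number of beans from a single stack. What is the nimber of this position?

2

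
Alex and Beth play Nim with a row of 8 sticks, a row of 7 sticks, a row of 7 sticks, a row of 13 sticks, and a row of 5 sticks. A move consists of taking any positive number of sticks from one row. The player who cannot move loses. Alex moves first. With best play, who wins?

Beth wins

Compute the nim-sum pairwise:
8 ⊕ 7 = 15
15 ⊕ 7 = 8
8 ⊕ 13 = 5
5 ⊕ 5 = 0
The nim-sum is 0, so this is a P-position: the player to move is in a losing position under optimal play; Alex is about to move from it and so loses — Beth wins.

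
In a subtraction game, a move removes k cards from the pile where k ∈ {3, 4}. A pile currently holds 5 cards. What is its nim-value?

1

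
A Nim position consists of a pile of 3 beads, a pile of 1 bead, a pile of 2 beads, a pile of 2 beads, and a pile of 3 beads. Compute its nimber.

Bitwise XOR of the heap sizes:
  11  (3)
  01  (1)
  10  (2)
  10  (2)
  11  (3)
  --
  01  (1)

1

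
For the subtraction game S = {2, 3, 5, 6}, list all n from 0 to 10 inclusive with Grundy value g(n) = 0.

0, 1, 8, 9

Grundy values for subtraction set {2, 3, 5, 6}:
g(0) = mex{} = 0
g(1) = mex{} = 0
g(2) = mex{0} = 1
g(3) = mex{0} = 1
g(4) = mex{0,1} = 2
g(5) = mex{0,1} = 2
g(6) = mex{0,1,2} = 3
g(7) = mex{0,1,2} = 3
g(8) = mex{1,2,3} = 0
g(9) = mex{1,2,3} = 0
g(10) = mex{0,2,3} = 1
The P-positions (g = 0) in 0..10 are 0, 1, 8, 9.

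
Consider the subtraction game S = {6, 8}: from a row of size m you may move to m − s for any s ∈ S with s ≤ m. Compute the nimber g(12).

Grundy values for subtraction set {6, 8}:
k:     0  1  2  3  4  5  6  7  8  9 10 11 12
g(k):  0  0  0  0  0  0  1  1  1  1  1  1  2
So g(12) = 2.

2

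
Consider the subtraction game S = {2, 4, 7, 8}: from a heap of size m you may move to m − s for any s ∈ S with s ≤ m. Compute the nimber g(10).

Compute g(0), g(1), … for moves {2, 4, 7, 8}:
k:     0  1  2  3  4  5  6  7  8  9 10
g(k):  0  0  1  1  2  2  0  3  1  4  2
So g(10) = 2.

2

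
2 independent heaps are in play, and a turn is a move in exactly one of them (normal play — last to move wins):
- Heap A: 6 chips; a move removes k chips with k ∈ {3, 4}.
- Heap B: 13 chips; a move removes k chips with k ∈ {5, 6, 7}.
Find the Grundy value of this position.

2

Build the Grundy sequence for heap A with g(k) = mex{g(k−s) : s ∈ {3, 4}, s ≤ k}:
g(0) = mex{} = 0
g(1) = mex{} = 0
g(2) = mex{} = 0
g(3) = mex{0} = 1
g(4) = mex{0} = 1
g(5) = mex{0} = 1
g(6) = mex{0,1} = 2
So g(6) = 2.
Build the Grundy sequence for heap B with g(k) = mex{g(k−s) : s ∈ {5, 6, 7}, s ≤ k}:
k:     0  1  2  3  4  5  6  7  8  9 10 11 12 13
g(k):  0  0  0  0  0  1  1  1  1  1  2  2  0  0
So g(13) = 0.
The value of a disjunctive sum is the nim-sum of the parts.
Combined value = 2 ⊕ 0 = 2.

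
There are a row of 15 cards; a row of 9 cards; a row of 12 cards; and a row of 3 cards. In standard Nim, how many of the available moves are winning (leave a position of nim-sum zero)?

3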